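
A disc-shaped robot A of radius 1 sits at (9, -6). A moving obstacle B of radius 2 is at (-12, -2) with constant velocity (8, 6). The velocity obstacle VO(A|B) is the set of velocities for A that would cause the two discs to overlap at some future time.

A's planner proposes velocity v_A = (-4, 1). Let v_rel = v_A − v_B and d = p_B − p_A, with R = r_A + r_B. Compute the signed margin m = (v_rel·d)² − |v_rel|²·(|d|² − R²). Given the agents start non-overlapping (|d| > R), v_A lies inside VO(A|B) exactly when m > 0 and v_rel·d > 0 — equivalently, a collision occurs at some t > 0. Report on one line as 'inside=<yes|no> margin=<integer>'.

d = (-21, 4),  |d|² = 457;  R = 1+2 = 3,  c = 457−3² = 448
v_rel = (-12, -5),  |v_rel|² = 169;  v_rel·d = (-12)·(-21) + (-5)·(4) = 232
169·t² − 464·t + 448 = 0  ⇒  m = 232² − 169·448 = -21888
m = -21888 < 0,  v_rel·d = 232 > 0  ⇒  outside

inside=no margin=-21888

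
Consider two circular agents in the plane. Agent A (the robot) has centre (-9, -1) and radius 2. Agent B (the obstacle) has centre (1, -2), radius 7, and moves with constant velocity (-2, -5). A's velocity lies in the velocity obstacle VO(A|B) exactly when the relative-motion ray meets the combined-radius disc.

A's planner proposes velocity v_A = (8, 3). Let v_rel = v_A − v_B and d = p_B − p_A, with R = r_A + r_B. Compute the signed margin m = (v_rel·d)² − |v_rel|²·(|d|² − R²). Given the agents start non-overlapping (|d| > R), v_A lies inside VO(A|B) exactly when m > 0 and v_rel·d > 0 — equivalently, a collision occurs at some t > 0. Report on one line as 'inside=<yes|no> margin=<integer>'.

d = (10, -1),  |d|² = 101;  R = 2+7 = 9,  c = 101−9² = 20
v_rel = (10, 8),  |v_rel|² = 164;  v_rel·d = (10)·(10) + (8)·(-1) = 92
164·t² − 184·t + 20 = 0  ⇒  m = 92² − 164·20 = 5184
m = 5184 > 0,  v_rel·d = 92 > 0  ⇒  inside

inside=yes margin=5184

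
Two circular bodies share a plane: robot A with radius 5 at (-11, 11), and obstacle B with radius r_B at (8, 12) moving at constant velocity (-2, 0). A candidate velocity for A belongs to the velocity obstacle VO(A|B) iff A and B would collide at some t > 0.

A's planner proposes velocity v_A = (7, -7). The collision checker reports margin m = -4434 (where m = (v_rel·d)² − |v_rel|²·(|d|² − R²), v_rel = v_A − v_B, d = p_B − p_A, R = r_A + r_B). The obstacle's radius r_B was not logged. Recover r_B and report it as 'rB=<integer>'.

m = -4434
d = (19, 1);  v_rel = (9, -7),  |v_rel|² = 130
v_rel×d = (9)·(1) − (-7)·(19) = 142
since m = R²·130 − 142²:  R² = (20164 + -4434) / 130 = 121
R = √121 = 11  ⇒  r_B = 11 − 5 = 6

rB=6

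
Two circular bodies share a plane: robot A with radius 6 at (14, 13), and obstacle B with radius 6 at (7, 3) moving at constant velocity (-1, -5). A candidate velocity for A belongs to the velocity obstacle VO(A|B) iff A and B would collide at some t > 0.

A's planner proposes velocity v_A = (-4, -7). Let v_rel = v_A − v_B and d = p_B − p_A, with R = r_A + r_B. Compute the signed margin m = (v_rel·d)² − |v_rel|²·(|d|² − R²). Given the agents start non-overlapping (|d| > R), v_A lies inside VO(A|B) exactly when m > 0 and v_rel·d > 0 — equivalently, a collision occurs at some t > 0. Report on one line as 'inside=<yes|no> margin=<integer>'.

d = (-7, -10),  |d|² = 149;  R = 6+6 = 12,  c = 149−12² = 5
v_rel = (-3, -2),  |v_rel|² = 13;  v_rel·d = (-3)·(-7) + (-2)·(-10) = 41
13·t² − 82·t + 5 = 0  ⇒  m = 41² − 13·5 = 1616
m = 1616 > 0,  v_rel·d = 41 > 0  ⇒  inside

inside=yes margin=1616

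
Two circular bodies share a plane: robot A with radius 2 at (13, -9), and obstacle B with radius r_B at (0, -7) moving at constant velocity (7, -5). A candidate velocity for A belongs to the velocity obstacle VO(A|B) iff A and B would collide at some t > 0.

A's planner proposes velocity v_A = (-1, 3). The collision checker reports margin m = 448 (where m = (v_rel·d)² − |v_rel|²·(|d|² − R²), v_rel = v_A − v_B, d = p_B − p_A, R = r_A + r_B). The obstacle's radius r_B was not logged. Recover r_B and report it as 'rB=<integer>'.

m = 448
d = (-13, 2);  v_rel = (-8, 8),  |v_rel|² = 128
v_rel×d = (-8)·(2) − (8)·(-13) = 88
since m = R²·128 − 88²:  R² = (7744 + 448) / 128 = 64
R = √64 = 8  ⇒  r_B = 8 − 2 = 6

rB=6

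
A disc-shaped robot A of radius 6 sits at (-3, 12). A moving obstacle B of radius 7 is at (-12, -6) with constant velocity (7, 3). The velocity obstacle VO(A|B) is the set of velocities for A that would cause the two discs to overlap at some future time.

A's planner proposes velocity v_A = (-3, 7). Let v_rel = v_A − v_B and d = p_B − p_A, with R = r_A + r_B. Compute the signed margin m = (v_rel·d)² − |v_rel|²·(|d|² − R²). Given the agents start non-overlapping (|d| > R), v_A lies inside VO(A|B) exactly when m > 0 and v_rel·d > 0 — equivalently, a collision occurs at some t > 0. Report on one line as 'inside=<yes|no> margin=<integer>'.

d = (-9, -18),  |d|² = 405;  R = 6+7 = 13,  c = 405−13² = 236
v_rel = (-10, 4),  |v_rel|² = 116;  v_rel·d = (-10)·(-9) + (4)·(-18) = 18
116·t² − 36·t + 236 = 0  ⇒  m = 18² − 116·236 = -27052
m = -27052 < 0,  v_rel·d = 18 > 0  ⇒  outside

inside=no margin=-27052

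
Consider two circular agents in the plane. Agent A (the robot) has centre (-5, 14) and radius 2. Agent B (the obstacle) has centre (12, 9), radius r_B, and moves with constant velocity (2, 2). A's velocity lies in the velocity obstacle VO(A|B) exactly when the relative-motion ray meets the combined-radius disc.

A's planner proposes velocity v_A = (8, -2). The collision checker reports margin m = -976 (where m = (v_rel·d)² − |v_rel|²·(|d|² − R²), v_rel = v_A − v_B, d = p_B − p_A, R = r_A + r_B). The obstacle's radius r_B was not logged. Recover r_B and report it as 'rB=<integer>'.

m = -976
d = (17, -5);  v_rel = (6, -4),  |v_rel|² = 52
v_rel×d = (6)·(-5) − (-4)·(17) = 38
since m = R²·52 − 38²:  R² = (1444 + -976) / 52 = 9
R = √9 = 3  ⇒  r_B = 3 − 2 = 1

rB=1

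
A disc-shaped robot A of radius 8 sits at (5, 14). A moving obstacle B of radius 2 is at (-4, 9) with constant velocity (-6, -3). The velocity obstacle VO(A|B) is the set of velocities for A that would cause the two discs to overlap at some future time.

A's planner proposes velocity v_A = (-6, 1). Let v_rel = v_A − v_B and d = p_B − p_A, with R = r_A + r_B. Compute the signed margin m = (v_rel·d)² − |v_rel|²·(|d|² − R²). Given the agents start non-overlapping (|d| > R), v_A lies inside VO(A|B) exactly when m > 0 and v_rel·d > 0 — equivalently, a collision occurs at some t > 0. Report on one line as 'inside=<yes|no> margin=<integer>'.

d = (-9, -5),  |d|² = 106;  R = 8+2 = 10,  c = 106−10² = 6
v_rel = (0, 4),  |v_rel|² = 16;  v_rel·d = (0)·(-9) + (4)·(-5) = -20
16·t² + 40·t + 6 = 0  ⇒  m = (-20)² − 16·6 = 304
m = 304 > 0,  v_rel·d = -20 < 0  ⇒  outside

inside=no margin=304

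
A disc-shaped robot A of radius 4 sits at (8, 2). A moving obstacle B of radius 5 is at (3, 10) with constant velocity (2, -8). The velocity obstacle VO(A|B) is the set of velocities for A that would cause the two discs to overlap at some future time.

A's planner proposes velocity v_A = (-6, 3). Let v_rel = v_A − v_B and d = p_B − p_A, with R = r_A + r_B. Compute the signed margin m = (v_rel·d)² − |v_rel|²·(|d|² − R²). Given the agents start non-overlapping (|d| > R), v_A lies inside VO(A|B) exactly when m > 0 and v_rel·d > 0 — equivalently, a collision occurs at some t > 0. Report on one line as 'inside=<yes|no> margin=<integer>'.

d = (-5, 8),  |d|² = 89;  R = 4+5 = 9,  c = 89−9² = 8
v_rel = (-8, 11),  |v_rel|² = 185;  v_rel·d = (-8)·(-5) + (11)·(8) = 128
185·t² − 256·t + 8 = 0  ⇒  m = 128² − 185·8 = 14904
m = 14904 > 0,  v_rel·d = 128 > 0  ⇒  inside

inside=yes margin=14904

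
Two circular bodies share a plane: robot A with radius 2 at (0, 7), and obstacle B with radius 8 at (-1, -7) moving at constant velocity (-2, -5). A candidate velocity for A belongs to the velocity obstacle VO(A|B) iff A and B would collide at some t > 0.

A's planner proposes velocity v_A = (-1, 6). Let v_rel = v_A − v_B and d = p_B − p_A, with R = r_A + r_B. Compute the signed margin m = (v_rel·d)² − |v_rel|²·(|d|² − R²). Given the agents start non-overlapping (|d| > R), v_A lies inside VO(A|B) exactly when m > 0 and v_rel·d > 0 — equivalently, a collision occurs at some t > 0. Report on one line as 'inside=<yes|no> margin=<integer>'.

d = (-1, -14),  |d|² = 197;  R = 2+8 = 10,  c = 197−10² = 97
v_rel = (1, 11),  |v_rel|² = 122;  v_rel·d = (1)·(-1) + (11)·(-14) = -155
122·t² + 310·t + 97 = 0  ⇒  m = (-155)² − 122·97 = 12191
m = 12191 > 0,  v_rel·d = -155 < 0  ⇒  outside

inside=no margin=12191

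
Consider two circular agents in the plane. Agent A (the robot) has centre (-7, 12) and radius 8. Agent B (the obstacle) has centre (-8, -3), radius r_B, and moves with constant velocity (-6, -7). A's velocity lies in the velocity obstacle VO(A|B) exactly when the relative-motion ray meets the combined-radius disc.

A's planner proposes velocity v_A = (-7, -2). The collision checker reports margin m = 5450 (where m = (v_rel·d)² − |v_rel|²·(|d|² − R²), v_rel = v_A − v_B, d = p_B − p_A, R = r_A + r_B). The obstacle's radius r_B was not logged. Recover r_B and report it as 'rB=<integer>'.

m = 5450
d = (-1, -15);  v_rel = (-1, 5),  |v_rel|² = 26
v_rel×d = (-1)·(-15) − (5)·(-1) = 20
since m = R²·26 − 20²:  R² = (400 + 5450) / 26 = 225
R = √225 = 15  ⇒  r_B = 15 − 8 = 7

rB=7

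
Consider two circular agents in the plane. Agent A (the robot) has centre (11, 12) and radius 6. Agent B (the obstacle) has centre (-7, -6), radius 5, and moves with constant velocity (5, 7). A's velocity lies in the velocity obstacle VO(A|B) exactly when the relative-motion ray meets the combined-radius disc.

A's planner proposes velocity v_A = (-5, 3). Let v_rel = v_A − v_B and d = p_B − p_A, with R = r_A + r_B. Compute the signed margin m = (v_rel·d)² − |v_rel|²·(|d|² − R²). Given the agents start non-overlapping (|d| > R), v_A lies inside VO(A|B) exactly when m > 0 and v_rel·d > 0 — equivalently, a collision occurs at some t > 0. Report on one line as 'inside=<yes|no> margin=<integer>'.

d = (-18, -18),  |d|² = 648;  R = 6+5 = 11,  c = 648−11² = 527
v_rel = (-10, -4),  |v_rel|² = 116;  v_rel·d = (-10)·(-18) + (-4)·(-18) = 252
116·t² − 504·t + 527 = 0  ⇒  m = 252² − 116·527 = 2372
m = 2372 > 0,  v_rel·d = 252 > 0  ⇒  inside

inside=yes margin=2372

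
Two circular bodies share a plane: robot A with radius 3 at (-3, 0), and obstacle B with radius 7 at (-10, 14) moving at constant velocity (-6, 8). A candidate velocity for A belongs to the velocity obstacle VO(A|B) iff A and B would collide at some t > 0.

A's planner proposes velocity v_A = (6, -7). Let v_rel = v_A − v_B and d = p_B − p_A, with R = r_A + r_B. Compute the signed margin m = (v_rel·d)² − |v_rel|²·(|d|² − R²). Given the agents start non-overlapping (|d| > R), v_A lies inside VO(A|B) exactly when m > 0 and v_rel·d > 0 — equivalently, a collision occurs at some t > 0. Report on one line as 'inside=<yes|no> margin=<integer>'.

d = (-7, 14),  |d|² = 245;  R = 3+7 = 10,  c = 245−10² = 145
v_rel = (12, -15),  |v_rel|² = 369;  v_rel·d = (12)·(-7) + (-15)·(14) = -294
369·t² + 588·t + 145 = 0  ⇒  m = (-294)² − 369·145 = 32931
m = 32931 > 0,  v_rel·d = -294 < 0  ⇒  outside

inside=no margin=32931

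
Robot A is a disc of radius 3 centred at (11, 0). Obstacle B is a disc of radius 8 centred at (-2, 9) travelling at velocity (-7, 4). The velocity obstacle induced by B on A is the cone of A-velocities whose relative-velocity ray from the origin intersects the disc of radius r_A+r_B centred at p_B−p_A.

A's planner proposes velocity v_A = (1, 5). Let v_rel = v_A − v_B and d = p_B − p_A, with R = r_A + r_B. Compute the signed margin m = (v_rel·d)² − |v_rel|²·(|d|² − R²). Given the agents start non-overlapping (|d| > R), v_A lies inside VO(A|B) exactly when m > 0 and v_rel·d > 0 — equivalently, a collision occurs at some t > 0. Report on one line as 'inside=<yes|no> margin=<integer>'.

d = (-13, 9),  |d|² = 250;  R = 3+8 = 11,  c = 250−11² = 129
v_rel = (8, 1),  |v_rel|² = 65;  v_rel·d = (8)·(-13) + (1)·(9) = -95
65·t² + 190·t + 129 = 0  ⇒  m = (-95)² − 65·129 = 640
m = 640 > 0,  v_rel·d = -95 < 0  ⇒  outside

inside=no margin=640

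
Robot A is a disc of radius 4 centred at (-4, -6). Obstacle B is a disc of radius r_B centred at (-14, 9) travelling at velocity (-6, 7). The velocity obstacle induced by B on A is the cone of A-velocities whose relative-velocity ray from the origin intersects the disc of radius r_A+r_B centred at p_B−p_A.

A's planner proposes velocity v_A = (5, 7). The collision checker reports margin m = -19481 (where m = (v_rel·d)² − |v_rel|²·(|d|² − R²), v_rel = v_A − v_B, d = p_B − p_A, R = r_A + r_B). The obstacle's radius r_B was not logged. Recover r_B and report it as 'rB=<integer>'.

m = -19481
d = (-10, 15);  v_rel = (11, 0),  |v_rel|² = 121
v_rel×d = (11)·(15) − (0)·(-10) = 165
since m = R²·121 − 165²:  R² = (27225 + -19481) / 121 = 64
R = √64 = 8  ⇒  r_B = 8 − 4 = 4

rB=4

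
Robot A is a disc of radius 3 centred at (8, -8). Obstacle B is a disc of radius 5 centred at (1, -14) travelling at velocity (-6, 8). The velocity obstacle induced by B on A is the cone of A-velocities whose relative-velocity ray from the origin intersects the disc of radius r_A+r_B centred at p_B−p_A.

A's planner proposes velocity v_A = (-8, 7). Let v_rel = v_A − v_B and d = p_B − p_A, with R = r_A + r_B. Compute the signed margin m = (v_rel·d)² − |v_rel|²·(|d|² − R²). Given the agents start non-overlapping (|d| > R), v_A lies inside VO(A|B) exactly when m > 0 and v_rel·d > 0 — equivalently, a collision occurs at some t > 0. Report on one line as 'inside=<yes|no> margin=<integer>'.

d = (-7, -6),  |d|² = 85;  R = 3+5 = 8,  c = 85−8² = 21
v_rel = (-2, -1),  |v_rel|² = 5;  v_rel·d = (-2)·(-7) + (-1)·(-6) = 20
5·t² − 40·t + 21 = 0  ⇒  m = 20² − 5·21 = 295
m = 295 > 0,  v_rel·d = 20 > 0  ⇒  inside

inside=yes margin=295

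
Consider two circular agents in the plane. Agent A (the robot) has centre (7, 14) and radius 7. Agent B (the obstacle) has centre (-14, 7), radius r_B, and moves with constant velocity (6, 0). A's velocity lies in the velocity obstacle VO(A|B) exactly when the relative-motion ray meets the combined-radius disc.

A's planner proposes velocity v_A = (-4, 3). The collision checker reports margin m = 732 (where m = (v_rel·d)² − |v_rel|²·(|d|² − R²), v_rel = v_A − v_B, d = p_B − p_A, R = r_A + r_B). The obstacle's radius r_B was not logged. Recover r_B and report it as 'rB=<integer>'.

m = 732
d = (-21, -7);  v_rel = (-10, 3),  |v_rel|² = 109
v_rel×d = (-10)·(-7) − (3)·(-21) = 133
since m = R²·109 − 133²:  R² = (17689 + 732) / 109 = 169
R = √169 = 13  ⇒  r_B = 13 − 7 = 6

rB=6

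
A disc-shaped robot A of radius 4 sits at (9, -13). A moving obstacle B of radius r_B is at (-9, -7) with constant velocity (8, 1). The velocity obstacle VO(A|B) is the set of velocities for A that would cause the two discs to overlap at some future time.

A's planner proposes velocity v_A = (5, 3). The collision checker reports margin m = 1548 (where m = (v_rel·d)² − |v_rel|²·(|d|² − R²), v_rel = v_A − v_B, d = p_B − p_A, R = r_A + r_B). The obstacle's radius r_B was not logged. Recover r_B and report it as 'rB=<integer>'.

m = 1548
d = (-18, 6);  v_rel = (-3, 2),  |v_rel|² = 13
v_rel×d = (-3)·(6) − (2)·(-18) = 18
since m = R²·13 − 18²:  R² = (324 + 1548) / 13 = 144
R = √144 = 12  ⇒  r_B = 12 − 4 = 8

rB=8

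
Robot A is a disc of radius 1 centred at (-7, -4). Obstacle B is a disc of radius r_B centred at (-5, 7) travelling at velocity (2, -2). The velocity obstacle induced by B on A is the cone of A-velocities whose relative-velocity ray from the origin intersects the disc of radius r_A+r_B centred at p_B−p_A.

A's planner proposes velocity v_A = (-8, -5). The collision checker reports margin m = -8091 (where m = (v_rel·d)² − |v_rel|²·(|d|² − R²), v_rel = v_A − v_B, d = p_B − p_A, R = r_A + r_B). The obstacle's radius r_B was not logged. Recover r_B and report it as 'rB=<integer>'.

m = -8091
d = (2, 11);  v_rel = (-10, -3),  |v_rel|² = 109
v_rel×d = (-10)·(11) − (-3)·(2) = -104
since m = R²·109 − (-104)²:  R² = (10816 + -8091) / 109 = 25
R = √25 = 5  ⇒  r_B = 5 − 1 = 4

rB=4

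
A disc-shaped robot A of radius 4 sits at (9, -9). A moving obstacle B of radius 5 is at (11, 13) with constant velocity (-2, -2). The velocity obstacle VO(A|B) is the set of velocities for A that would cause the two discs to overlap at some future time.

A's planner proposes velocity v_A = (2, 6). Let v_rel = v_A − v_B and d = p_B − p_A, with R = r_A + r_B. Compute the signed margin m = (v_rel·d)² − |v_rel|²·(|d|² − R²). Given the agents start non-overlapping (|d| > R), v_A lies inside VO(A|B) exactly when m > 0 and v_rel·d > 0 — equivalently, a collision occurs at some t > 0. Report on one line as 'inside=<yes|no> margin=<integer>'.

d = (2, 22),  |d|² = 488;  R = 4+5 = 9,  c = 488−9² = 407
v_rel = (4, 8),  |v_rel|² = 80;  v_rel·d = (4)·(2) + (8)·(22) = 184
80·t² − 368·t + 407 = 0  ⇒  m = 184² − 80·407 = 1296
m = 1296 > 0,  v_rel·d = 184 > 0  ⇒  inside

inside=yes margin=1296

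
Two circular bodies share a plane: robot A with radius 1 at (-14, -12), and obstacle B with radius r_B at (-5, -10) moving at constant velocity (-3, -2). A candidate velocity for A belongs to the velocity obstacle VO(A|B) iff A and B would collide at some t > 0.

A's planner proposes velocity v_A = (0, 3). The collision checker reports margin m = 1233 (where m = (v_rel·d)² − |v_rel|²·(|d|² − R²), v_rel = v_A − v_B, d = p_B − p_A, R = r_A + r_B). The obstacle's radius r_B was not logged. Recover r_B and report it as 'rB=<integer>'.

m = 1233
d = (9, 2);  v_rel = (3, 5),  |v_rel|² = 34
v_rel×d = (3)·(2) − (5)·(9) = -39
since m = R²·34 − (-39)²:  R² = (1521 + 1233) / 34 = 81
R = √81 = 9  ⇒  r_B = 9 − 1 = 8

rB=8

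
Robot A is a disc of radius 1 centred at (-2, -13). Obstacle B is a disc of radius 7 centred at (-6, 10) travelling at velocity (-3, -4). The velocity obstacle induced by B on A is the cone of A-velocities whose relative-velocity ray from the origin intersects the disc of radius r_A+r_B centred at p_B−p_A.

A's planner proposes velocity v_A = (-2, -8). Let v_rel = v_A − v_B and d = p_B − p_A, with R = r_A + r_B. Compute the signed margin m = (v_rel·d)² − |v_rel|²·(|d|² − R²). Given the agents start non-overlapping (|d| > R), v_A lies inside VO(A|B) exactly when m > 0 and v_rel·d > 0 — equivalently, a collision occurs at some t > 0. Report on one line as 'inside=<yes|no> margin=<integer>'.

d = (-4, 23),  |d|² = 545;  R = 1+7 = 8,  c = 545−8² = 481
v_rel = (1, -4),  |v_rel|² = 17;  v_rel·d = (1)·(-4) + (-4)·(23) = -96
17·t² + 192·t + 481 = 0  ⇒  m = (-96)² − 17·481 = 1039
m = 1039 > 0,  v_rel·d = -96 < 0  ⇒  outside

inside=no margin=1039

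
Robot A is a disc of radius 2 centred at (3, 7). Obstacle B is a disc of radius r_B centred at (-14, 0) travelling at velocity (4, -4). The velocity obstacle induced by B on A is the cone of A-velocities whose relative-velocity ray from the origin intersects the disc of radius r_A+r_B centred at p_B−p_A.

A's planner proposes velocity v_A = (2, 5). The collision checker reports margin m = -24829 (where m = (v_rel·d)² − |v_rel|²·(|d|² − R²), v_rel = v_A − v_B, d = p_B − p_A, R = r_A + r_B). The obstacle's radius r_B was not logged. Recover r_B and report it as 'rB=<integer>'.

m = -24829
d = (-17, -7);  v_rel = (-2, 9),  |v_rel|² = 85
v_rel×d = (-2)·(-7) − (9)·(-17) = 167
since m = R²·85 − 167²:  R² = (27889 + -24829) / 85 = 36
R = √36 = 6  ⇒  r_B = 6 − 2 = 4

rB=4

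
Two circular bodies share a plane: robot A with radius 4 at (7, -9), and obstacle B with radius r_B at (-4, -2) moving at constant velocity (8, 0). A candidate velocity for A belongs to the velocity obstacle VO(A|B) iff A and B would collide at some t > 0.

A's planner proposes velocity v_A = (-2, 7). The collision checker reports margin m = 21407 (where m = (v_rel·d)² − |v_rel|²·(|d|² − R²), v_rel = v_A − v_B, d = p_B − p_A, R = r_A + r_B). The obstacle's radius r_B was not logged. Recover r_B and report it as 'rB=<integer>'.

m = 21407
d = (-11, 7);  v_rel = (-10, 7),  |v_rel|² = 149
v_rel×d = (-10)·(7) − (7)·(-11) = 7
since m = R²·149 − 7²:  R² = (49 + 21407) / 149 = 144
R = √144 = 12  ⇒  r_B = 12 − 4 = 8

rB=8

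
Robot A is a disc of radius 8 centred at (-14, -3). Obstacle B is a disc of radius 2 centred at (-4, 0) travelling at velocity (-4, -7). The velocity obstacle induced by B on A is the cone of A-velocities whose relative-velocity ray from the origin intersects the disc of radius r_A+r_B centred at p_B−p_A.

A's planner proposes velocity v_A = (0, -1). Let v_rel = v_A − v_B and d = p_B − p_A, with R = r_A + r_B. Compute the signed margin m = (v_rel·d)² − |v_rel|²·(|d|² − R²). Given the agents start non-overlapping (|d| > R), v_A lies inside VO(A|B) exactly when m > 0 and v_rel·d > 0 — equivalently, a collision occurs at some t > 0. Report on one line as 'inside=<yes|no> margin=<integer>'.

d = (10, 3),  |d|² = 109;  R = 8+2 = 10,  c = 109−10² = 9
v_rel = (4, 6),  |v_rel|² = 52;  v_rel·d = (4)·(10) + (6)·(3) = 58
52·t² − 116·t + 9 = 0  ⇒  m = 58² − 52·9 = 2896
m = 2896 > 0,  v_rel·d = 58 > 0  ⇒  inside

inside=yes margin=2896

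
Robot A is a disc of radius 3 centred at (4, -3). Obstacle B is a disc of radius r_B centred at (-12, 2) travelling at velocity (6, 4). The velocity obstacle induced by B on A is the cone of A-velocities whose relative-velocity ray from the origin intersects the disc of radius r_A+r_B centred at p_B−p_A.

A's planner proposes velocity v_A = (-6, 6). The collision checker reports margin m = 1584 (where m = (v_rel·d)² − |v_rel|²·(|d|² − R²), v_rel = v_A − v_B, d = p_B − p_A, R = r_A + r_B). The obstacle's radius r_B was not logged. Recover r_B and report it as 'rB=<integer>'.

m = 1584
d = (-16, 5);  v_rel = (-12, 2),  |v_rel|² = 148
v_rel×d = (-12)·(5) − (2)·(-16) = -28
since m = R²·148 − (-28)²:  R² = (784 + 1584) / 148 = 16
R = √16 = 4  ⇒  r_B = 4 − 3 = 1

rB=1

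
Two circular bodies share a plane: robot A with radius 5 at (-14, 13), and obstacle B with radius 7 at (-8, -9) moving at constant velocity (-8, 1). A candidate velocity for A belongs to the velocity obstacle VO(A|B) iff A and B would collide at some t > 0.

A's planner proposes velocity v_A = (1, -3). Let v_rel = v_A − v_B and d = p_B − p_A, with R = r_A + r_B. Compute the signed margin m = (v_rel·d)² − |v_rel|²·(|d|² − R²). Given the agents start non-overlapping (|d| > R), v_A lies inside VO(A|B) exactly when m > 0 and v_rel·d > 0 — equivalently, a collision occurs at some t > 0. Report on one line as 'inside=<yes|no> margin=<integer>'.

d = (6, -22),  |d|² = 520;  R = 5+7 = 12,  c = 520−12² = 376
v_rel = (9, -4),  |v_rel|² = 97;  v_rel·d = (9)·(6) + (-4)·(-22) = 142
97·t² − 284·t + 376 = 0  ⇒  m = 142² − 97·376 = -16308
m = -16308 < 0,  v_rel·d = 142 > 0  ⇒  outside

inside=no margin=-16308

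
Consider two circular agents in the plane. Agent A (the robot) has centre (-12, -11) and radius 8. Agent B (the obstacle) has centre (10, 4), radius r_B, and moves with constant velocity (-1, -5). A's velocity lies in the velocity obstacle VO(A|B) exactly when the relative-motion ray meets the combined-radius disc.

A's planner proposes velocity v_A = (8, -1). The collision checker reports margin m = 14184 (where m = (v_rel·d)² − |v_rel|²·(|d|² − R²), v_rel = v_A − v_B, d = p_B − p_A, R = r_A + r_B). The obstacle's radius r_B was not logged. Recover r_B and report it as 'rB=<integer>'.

m = 14184
d = (22, 15);  v_rel = (9, 4),  |v_rel|² = 97
v_rel×d = (9)·(15) − (4)·(22) = 47
since m = R²·97 − 47²:  R² = (2209 + 14184) / 97 = 169
R = √169 = 13  ⇒  r_B = 13 − 8 = 5

rB=5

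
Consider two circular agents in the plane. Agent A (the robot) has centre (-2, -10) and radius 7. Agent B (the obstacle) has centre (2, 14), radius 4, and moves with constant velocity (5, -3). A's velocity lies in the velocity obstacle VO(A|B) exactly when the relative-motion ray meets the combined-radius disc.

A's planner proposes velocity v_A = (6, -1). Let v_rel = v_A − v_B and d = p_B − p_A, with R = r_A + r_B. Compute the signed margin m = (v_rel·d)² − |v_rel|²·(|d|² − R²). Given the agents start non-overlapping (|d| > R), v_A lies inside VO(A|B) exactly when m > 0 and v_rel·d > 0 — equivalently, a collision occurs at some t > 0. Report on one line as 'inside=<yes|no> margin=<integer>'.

d = (4, 24),  |d|² = 592;  R = 7+4 = 11,  c = 592−11² = 471
v_rel = (1, 2),  |v_rel|² = 5;  v_rel·d = (1)·(4) + (2)·(24) = 52
5·t² − 104·t + 471 = 0  ⇒  m = 52² − 5·471 = 349
m = 349 > 0,  v_rel·d = 52 > 0  ⇒  inside

inside=yes margin=349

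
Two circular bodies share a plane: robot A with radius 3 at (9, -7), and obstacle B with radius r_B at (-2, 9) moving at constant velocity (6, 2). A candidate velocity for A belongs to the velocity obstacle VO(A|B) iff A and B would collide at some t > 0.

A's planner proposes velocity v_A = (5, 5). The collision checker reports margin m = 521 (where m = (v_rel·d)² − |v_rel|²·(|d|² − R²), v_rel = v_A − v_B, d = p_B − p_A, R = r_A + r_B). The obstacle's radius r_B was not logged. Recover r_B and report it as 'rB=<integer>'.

m = 521
d = (-11, 16);  v_rel = (-1, 3),  |v_rel|² = 10
v_rel×d = (-1)·(16) − (3)·(-11) = 17
since m = R²·10 − 17²:  R² = (289 + 521) / 10 = 81
R = √81 = 9  ⇒  r_B = 9 − 3 = 6

rB=6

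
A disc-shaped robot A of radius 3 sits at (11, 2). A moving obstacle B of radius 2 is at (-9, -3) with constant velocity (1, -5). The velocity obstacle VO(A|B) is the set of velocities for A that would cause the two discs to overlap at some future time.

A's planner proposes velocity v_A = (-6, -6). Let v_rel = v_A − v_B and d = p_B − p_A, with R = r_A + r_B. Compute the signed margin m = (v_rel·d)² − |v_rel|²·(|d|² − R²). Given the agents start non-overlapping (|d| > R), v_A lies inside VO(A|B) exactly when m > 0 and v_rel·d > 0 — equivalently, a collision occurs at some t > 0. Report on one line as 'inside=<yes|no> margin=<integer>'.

d = (-20, -5),  |d|² = 425;  R = 3+2 = 5,  c = 425−5² = 400
v_rel = (-7, -1),  |v_rel|² = 50;  v_rel·d = (-7)·(-20) + (-1)·(-5) = 145
50·t² − 290·t + 400 = 0  ⇒  m = 145² − 50·400 = 1025
m = 1025 > 0,  v_rel·d = 145 > 0  ⇒  inside

inside=yes margin=1025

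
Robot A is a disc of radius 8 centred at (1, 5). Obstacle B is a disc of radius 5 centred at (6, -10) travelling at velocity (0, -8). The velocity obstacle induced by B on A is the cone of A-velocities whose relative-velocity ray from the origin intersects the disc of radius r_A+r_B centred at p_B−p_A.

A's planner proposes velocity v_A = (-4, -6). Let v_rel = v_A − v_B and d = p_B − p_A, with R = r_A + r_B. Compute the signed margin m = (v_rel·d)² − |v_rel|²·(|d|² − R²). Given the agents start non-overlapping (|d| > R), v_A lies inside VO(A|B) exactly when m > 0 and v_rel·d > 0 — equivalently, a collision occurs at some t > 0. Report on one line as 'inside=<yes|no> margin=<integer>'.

d = (5, -15),  |d|² = 250;  R = 8+5 = 13,  c = 250−13² = 81
v_rel = (-4, 2),  |v_rel|² = 20;  v_rel·d = (-4)·(5) + (2)·(-15) = -50
20·t² + 100·t + 81 = 0  ⇒  m = (-50)² − 20·81 = 880
m = 880 > 0,  v_rel·d = -50 < 0  ⇒  outside

inside=no margin=880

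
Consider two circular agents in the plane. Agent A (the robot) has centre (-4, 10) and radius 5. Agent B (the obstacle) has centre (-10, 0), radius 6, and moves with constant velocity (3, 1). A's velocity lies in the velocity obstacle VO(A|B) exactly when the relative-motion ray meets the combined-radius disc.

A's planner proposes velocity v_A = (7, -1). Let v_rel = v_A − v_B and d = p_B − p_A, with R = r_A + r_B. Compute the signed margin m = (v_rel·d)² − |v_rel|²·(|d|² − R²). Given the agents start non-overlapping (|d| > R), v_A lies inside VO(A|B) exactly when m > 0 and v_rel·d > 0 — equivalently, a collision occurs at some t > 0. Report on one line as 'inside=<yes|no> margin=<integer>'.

d = (-6, -10),  |d|² = 136;  R = 5+6 = 11,  c = 136−11² = 15
v_rel = (4, -2),  |v_rel|² = 20;  v_rel·d = (4)·(-6) + (-2)·(-10) = -4
20·t² + 8·t + 15 = 0  ⇒  m = (-4)² − 20·15 = -284
m = -284 < 0,  v_rel·d = -4 < 0  ⇒  outside

inside=no margin=-284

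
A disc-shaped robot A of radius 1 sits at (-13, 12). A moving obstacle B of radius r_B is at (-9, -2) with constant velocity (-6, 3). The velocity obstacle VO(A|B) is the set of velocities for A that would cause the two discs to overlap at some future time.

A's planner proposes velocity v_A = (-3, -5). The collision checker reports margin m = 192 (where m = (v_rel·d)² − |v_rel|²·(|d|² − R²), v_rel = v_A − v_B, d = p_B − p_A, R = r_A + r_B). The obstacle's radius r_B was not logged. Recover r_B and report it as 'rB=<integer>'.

m = 192
d = (4, -14);  v_rel = (3, -8),  |v_rel|² = 73
v_rel×d = (3)·(-14) − (-8)·(4) = -10
since m = R²·73 − (-10)²:  R² = (100 + 192) / 73 = 4
R = √4 = 2  ⇒  r_B = 2 − 1 = 1

rB=1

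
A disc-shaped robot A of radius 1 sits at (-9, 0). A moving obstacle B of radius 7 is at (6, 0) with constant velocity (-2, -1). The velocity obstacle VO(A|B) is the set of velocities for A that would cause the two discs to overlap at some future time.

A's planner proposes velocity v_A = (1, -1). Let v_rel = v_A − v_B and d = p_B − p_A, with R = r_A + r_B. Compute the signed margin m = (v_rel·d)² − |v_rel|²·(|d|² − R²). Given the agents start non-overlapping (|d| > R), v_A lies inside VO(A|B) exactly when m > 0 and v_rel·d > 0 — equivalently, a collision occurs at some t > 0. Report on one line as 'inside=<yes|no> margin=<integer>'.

d = (15, 0),  |d|² = 225;  R = 1+7 = 8,  c = 225−8² = 161
v_rel = (3, 0),  |v_rel|² = 9;  v_rel·d = (3)·(15) + (0)·(0) = 45
9·t² − 90·t + 161 = 0  ⇒  m = 45² − 9·161 = 576
m = 576 > 0,  v_rel·d = 45 > 0  ⇒  inside

inside=yes margin=576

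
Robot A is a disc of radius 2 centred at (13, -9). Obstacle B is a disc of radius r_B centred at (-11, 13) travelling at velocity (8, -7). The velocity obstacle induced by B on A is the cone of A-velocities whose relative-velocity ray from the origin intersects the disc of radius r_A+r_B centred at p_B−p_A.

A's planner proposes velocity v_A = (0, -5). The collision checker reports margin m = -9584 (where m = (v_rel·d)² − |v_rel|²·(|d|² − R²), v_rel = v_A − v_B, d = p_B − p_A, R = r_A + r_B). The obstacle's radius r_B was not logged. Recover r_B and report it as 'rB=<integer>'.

m = -9584
d = (-24, 22);  v_rel = (-8, 2),  |v_rel|² = 68
v_rel×d = (-8)·(22) − (2)·(-24) = -128
since m = R²·68 − (-128)²:  R² = (16384 + -9584) / 68 = 100
R = √100 = 10  ⇒  r_B = 10 − 2 = 8

rB=8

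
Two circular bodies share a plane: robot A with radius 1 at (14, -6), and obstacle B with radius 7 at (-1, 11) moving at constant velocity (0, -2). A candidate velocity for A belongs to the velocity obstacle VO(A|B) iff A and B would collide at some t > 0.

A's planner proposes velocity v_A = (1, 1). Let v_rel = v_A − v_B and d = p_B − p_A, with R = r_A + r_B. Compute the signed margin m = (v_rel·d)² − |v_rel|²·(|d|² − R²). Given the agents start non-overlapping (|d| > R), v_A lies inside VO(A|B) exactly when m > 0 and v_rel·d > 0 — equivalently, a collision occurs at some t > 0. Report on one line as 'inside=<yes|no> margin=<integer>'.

d = (-15, 17),  |d|² = 514;  R = 1+7 = 8,  c = 514−8² = 450
v_rel = (1, 3),  |v_rel|² = 10;  v_rel·d = (1)·(-15) + (3)·(17) = 36
10·t² − 72·t + 450 = 0  ⇒  m = 36² − 10·450 = -3204
m = -3204 < 0,  v_rel·d = 36 > 0  ⇒  outside

inside=no margin=-3204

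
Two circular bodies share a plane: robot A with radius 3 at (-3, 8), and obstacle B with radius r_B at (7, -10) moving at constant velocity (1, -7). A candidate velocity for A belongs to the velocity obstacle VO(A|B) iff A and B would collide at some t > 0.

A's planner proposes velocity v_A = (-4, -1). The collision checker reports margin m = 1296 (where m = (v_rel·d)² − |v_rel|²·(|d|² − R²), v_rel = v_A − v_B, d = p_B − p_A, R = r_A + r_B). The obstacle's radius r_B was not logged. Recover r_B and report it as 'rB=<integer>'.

m = 1296
d = (10, -18);  v_rel = (-5, 6),  |v_rel|² = 61
v_rel×d = (-5)·(-18) − (6)·(10) = 30
since m = R²·61 − 30²:  R² = (900 + 1296) / 61 = 36
R = √36 = 6  ⇒  r_B = 6 − 3 = 3

rB=3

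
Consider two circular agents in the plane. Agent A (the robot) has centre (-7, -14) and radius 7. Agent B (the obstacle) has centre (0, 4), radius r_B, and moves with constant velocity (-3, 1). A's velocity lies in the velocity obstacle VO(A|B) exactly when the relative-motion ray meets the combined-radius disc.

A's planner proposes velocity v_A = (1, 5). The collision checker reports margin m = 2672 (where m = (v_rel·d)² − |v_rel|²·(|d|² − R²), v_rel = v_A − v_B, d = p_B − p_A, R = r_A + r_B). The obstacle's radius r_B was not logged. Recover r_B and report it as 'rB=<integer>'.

m = 2672
d = (7, 18);  v_rel = (4, 4),  |v_rel|² = 32
v_rel×d = (4)·(18) − (4)·(7) = 44
since m = R²·32 − 44²:  R² = (1936 + 2672) / 32 = 144
R = √144 = 12  ⇒  r_B = 12 − 7 = 5

rB=5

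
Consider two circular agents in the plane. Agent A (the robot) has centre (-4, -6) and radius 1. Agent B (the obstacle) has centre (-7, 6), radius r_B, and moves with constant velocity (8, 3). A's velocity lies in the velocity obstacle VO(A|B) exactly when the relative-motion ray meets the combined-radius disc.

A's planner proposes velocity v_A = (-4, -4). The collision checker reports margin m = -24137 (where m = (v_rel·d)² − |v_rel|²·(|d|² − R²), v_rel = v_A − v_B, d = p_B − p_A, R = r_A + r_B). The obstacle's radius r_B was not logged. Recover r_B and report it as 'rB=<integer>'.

m = -24137
d = (-3, 12);  v_rel = (-12, -7),  |v_rel|² = 193
v_rel×d = (-12)·(12) − (-7)·(-3) = -165
since m = R²·193 − (-165)²:  R² = (27225 + -24137) / 193 = 16
R = √16 = 4  ⇒  r_B = 4 − 1 = 3

rB=3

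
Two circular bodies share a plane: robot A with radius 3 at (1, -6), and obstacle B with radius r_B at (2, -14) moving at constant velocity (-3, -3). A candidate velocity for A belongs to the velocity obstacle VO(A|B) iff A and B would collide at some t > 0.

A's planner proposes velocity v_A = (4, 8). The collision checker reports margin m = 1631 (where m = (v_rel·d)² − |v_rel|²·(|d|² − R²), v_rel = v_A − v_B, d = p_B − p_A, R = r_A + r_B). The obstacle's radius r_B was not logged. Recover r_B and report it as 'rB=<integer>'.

m = 1631
d = (1, -8);  v_rel = (7, 11),  |v_rel|² = 170
v_rel×d = (7)·(-8) − (11)·(1) = -67
since m = R²·170 − (-67)²:  R² = (4489 + 1631) / 170 = 36
R = √36 = 6  ⇒  r_B = 6 − 3 = 3

rB=3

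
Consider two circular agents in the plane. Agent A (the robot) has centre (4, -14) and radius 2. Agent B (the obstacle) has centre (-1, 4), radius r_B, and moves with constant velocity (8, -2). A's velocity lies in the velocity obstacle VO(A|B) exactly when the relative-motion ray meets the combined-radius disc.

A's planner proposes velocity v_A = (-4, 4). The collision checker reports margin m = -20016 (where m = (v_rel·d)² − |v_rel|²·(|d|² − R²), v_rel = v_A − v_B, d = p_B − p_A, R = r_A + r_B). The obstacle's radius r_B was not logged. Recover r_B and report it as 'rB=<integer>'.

m = -20016
d = (-5, 18);  v_rel = (-12, 6),  |v_rel|² = 180
v_rel×d = (-12)·(18) − (6)·(-5) = -186
since m = R²·180 − (-186)²:  R² = (34596 + -20016) / 180 = 81
R = √81 = 9  ⇒  r_B = 9 − 2 = 7

rB=7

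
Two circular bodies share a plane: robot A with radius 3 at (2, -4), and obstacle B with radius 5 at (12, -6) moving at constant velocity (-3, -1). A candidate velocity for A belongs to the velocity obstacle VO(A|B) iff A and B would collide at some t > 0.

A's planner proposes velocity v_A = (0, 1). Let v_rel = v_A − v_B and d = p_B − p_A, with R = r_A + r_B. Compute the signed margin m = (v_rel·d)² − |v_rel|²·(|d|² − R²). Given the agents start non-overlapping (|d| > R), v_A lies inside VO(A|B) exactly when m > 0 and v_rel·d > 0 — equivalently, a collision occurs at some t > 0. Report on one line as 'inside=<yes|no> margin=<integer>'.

d = (10, -2),  |d|² = 104;  R = 3+5 = 8,  c = 104−8² = 40
v_rel = (3, 2),  |v_rel|² = 13;  v_rel·d = (3)·(10) + (2)·(-2) = 26
13·t² − 52·t + 40 = 0  ⇒  m = 26² − 13·40 = 156
m = 156 > 0,  v_rel·d = 26 > 0  ⇒  inside

inside=yes margin=156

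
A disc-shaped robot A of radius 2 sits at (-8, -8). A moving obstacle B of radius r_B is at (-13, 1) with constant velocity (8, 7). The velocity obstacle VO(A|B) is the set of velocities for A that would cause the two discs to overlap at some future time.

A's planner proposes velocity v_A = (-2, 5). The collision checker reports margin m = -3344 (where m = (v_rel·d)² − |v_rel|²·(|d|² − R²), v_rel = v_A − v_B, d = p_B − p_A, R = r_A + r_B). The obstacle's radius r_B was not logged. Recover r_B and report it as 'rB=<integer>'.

m = -3344
d = (-5, 9);  v_rel = (-10, -2),  |v_rel|² = 104
v_rel×d = (-10)·(9) − (-2)·(-5) = -100
since m = R²·104 − (-100)²:  R² = (10000 + -3344) / 104 = 64
R = √64 = 8  ⇒  r_B = 8 − 2 = 6

rB=6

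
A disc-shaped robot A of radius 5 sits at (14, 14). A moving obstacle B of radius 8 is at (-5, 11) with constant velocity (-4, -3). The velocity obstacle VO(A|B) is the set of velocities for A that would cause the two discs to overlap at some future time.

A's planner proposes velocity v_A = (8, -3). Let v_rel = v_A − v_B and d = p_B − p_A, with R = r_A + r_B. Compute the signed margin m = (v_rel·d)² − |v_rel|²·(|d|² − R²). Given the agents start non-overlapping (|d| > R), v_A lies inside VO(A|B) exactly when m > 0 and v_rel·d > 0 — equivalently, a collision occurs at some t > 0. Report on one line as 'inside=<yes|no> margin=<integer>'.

d = (-19, -3),  |d|² = 370;  R = 5+8 = 13,  c = 370−13² = 201
v_rel = (12, 0),  |v_rel|² = 144;  v_rel·d = (12)·(-19) + (0)·(-3) = -228
144·t² + 456·t + 201 = 0  ⇒  m = (-228)² − 144·201 = 23040
m = 23040 > 0,  v_rel·d = -228 < 0  ⇒  outside

inside=no margin=23040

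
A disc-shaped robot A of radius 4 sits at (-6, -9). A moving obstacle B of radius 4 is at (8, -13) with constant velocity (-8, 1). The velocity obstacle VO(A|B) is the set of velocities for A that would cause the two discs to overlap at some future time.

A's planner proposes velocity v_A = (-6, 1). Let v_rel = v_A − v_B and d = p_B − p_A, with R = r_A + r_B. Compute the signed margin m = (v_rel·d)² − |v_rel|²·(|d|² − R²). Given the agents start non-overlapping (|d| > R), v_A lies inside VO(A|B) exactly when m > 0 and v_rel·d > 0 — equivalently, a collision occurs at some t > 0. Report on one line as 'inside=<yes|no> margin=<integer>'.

d = (14, -4),  |d|² = 212;  R = 4+4 = 8,  c = 212−8² = 148
v_rel = (2, 0),  |v_rel|² = 4;  v_rel·d = (2)·(14) + (0)·(-4) = 28
4·t² − 56·t + 148 = 0  ⇒  m = 28² − 4·148 = 192
m = 192 > 0,  v_rel·d = 28 > 0  ⇒  inside

inside=yes margin=192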